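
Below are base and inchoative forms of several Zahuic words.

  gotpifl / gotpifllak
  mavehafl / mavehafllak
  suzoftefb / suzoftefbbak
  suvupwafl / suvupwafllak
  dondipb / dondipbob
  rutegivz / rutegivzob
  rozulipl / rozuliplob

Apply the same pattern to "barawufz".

suzoftefb and dondipb both end in -b yet inflect differently (suzoftefbbak, dondipbob), so the final letter is not what conditions the rule; the second-to-last letter is.
"barawufz" has second-to-last letter 'f'. The stems whose second-to-last letter is 'f' (gotpifl → gotpifllak, mavehafl → mavehafllak, suzoftefb → suzoftefbbak) double the final consonant and add -ak.
The other pattern: stems whose second-to-last letter is 'p' or 'v' add -ob.
So barawufz → barawufzzak.

barawufzzak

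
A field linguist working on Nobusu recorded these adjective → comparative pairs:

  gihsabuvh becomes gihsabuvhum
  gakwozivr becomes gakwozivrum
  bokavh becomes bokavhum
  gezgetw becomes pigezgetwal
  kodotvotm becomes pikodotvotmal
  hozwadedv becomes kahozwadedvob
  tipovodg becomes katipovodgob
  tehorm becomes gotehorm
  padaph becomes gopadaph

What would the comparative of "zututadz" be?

kodotvotm and tehorm both end in -m yet inflect differently (pikodotvotmal, gotehorm), so the final letter is not what conditions the rule; the second-to-last letter is.
"zututadz" has second-to-last letter 'd'. The stems whose second-to-last letter is 'd' (hozwadedv → kahozwadedvob, tipovodg → katipovodgob) add ka- … -ob around the stem.
The other patterns: stems whose second-to-last letter is 'v' add -um; stems whose second-to-last letter is 't' add pi- … -al around the stem; stems whose second-to-last letter is 'p' or 'r' add the prefix go-.
So zututadz → kazututadzob.

kazututadzob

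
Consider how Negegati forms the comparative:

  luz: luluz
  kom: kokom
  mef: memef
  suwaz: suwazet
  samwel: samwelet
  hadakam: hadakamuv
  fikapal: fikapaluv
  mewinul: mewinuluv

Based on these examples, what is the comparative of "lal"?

lalal

luz and suwaz both end in -z yet inflect differently (luluz, suwazet), so the final letter is not what conditions the rule; the number of vowels is.
"lal" has 1 vowel. The stems with 1 vowel (luz → luluz, kom → kokom, mef → memef) repeat the first consonant+vowel as a prefix.
So lal → lalal.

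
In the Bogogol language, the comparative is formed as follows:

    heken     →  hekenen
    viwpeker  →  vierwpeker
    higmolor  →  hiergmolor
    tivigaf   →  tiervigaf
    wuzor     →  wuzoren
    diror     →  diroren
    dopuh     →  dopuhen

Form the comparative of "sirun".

viwpeker and diror both end in -r yet inflect differently (vierwpeker, diroren), so the final letter is not what conditions the rule; the number of vowels is.
"sirun" has 2 vowels. The stems with 2 vowels (diror → diroren, wuzor → wuzoren, dopuh → dopuhen) add -en.
So sirun → sirunen.

sirunen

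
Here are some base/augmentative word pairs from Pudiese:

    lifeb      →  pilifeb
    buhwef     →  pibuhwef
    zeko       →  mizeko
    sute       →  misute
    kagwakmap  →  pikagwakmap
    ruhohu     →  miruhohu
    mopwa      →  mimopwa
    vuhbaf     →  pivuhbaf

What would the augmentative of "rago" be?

mirago

"rago" ends in a vowel. The stems ending in a vowel (sute → misute, mopwa → mimopwa, zeko → mizeko) add the prefix mi-.
So rago → mirago.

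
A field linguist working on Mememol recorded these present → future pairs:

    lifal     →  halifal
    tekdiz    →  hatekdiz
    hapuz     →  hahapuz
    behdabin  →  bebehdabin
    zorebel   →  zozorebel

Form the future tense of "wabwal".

"wabwal" has 2 vowels. The stems with 2 vowels (lifal → halifal, tekdiz → hatekdiz, hapuz → hahapuz) add the prefix ha-.
The other pattern: stems with 3 vowels repeat the first consonant+vowel as a prefix.
So wabwal → hawabwal.

hawabwal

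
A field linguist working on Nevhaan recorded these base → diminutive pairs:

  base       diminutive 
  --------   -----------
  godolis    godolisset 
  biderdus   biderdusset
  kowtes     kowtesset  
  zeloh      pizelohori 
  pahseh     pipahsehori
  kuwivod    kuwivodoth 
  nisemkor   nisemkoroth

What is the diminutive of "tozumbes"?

tozumbesset

kowtes and pahseh both have last vowel 'e' yet inflect differently (kowtesset, pipahsehori), so the last vowel is not what conditions the rule; the final letter is.
"tozumbes" ends in -s. The stems ending in -s (godolis → godolisset, biderdus → biderdusset, kowtes → kowtesset) double the final consonant and add -et.
The other patterns: stems ending in -h add pi- … -ori around the stem; stems ending in -d or -r add -oth.
So tozumbes → tozumbesset.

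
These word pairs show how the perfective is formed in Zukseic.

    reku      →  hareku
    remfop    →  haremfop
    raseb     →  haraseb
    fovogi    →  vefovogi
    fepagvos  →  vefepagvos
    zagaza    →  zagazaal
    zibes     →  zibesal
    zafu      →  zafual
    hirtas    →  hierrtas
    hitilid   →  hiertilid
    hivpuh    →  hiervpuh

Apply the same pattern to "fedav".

"fedav" begins with f-. The stems beginning with f- (fovogi → vefovogi, fepagvos → vefepagvos) add the prefix ve-.
The other patterns: stems beginning with r- add the prefix ha-; stems beginning with z- add -al; stems beginning with h- insert -er- after the first vowel.
So fedav → vefedav.

vefedav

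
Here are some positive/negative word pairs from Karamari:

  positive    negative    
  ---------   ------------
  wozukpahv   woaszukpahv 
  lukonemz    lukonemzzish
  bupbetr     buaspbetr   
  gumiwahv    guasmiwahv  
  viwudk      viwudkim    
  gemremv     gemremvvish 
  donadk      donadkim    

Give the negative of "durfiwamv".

durfiwamvvish

gumiwahv and gemremv both end in -v yet inflect differently (guasmiwahv, gemremvvish), so the final letter is not what conditions the rule; the second-to-last letter is.
"durfiwamv" has second-to-last letter 'm'. The stems whose second-to-last letter is 'm' (lukonemz → lukonemzzish, gemremv → gemremvvish) double the final consonant and add -ish.
So durfiwamv → durfiwamvvish.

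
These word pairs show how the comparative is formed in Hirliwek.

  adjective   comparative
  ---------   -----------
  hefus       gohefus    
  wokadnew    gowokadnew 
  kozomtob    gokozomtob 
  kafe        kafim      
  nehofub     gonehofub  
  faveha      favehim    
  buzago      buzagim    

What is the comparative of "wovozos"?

kozomtob and buzago both have last vowel 'o' yet inflect differently (gokozomtob, buzagim), so the last vowel is not what conditions the rule; whether the stem ends in a vowel or a consonant is.
"wovozos" ends in a consonant. The stems ending in a consonant (wokadnew → gowokadnew, kozomtob → gokozomtob, nehofub → gonehofub) add the prefix go-.
So wovozos → gowovozos.

gowovozos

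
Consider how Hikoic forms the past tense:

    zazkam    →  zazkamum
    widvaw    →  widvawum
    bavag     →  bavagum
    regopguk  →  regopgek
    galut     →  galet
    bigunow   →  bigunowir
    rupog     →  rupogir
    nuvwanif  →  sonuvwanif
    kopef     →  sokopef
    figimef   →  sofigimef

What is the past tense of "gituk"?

widvaw and bigunow both end in -w yet inflect differently (widvawum, bigunowir), so the final letter is not what conditions the rule; the last vowel is.
"gituk" has last vowel 'u'. The stems whose last vowel is 'u' (regopguk → regopgek, galut → galet) change the last vowel to 'e'.
The other patterns: stems whose last vowel is 'a' add -um; stems whose last vowel is 'o' add -ir; stems whose last vowel is 'e' or 'i' add the prefix so-.
So gituk → gitek.

gitek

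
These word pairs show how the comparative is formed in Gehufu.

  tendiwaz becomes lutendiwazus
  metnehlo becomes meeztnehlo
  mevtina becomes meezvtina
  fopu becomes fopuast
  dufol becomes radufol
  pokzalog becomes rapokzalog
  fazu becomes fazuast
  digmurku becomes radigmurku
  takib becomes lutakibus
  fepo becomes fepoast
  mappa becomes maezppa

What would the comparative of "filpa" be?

"filpa" begins with f-. The stems beginning with f- (fopu → fopuast, fepo → fepoast, fazu → fazuast) add -ast.
The other patterns: stems beginning with t- add lu- … -us around the stem; stems beginning with m- insert -ez- after the first vowel; stems beginning with d- or p- add the prefix ra-.
So filpa → filpaast.

filpaast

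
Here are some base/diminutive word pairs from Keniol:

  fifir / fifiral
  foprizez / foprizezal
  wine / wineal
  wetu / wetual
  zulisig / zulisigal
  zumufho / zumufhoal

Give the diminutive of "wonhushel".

Every pair shown (fifir → fifiral, foprizez → foprizezal, wine → wineal, …) follows the same rule: add -al.
So wonhushel → wonhushelal.

wonhushelal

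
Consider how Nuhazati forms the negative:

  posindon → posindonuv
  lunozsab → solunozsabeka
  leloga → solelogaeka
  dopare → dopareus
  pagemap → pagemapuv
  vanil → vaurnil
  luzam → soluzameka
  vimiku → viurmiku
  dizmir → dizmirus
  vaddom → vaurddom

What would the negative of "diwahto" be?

diwahtous

vaddom and luzam both end in -m yet inflect differently (vaurddom, soluzameka), so the final letter is not what conditions the rule; the first letter is.
"diwahto" begins with d-. The stems beginning with d- (dizmir → dizmirus, dopare → dopareus) add -us.
So diwahto → diwahtous.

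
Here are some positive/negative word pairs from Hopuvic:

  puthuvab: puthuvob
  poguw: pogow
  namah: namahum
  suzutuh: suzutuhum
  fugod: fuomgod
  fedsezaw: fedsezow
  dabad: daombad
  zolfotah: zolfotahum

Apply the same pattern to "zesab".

zolfotah and dabad both have last vowel 'a' yet inflect differently (zolfotahum, daombad), so the last vowel is not what conditions the rule; the final letter is.
"zesab" ends in -b. The one such stem in the data (puthuvab → puthuvob) changes the last vowel to 'o' (as do poguw, fedsezaw), so the same rule applies.
The other patterns: stems ending in -h add -um; stems ending in -d insert -om- after the first vowel.
So zesab → zesob.

zesob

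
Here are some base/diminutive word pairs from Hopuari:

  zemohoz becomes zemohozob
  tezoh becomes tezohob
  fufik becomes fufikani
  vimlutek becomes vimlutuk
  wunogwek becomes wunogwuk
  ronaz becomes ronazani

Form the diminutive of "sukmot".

sukmotob

"sukmot" has last vowel 'o'. The stems whose last vowel is 'o' (tezoh → tezohob, zemohoz → zemohozob) add -ob.
The other patterns: stems whose last vowel is 'e' change the last vowel to 'u'; stems whose last vowel is 'a' or 'i' add -ani.
So sukmot → sukmotob.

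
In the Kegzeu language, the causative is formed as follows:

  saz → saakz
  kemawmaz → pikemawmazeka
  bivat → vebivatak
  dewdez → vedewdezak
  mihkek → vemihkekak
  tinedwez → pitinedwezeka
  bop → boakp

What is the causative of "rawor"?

saz and dewdez both end in -z yet inflect differently (saakz, vedewdezak), so the final letter is not what conditions the rule; the number of vowels is.
"rawor" has 2 vowels. The stems with 2 vowels (dewdez → vedewdezak, mihkek → vemihkekak, bivat → vebivatak) add ve- … -ak around the stem.
So rawor → veraworak.

veraworak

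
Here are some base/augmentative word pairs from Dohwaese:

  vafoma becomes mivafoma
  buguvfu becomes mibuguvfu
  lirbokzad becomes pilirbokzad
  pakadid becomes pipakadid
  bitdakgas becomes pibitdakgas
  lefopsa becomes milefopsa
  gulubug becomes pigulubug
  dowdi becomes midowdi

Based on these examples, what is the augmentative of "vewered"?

pakadid and dowdi both have last vowel 'i' yet inflect differently (pipakadid, midowdi), so the last vowel is not what conditions the rule; whether the stem ends in a vowel or a consonant is.
"vewered" ends in a consonant. The stems ending in a consonant (pakadid → pipakadid, lirbokzad → pilirbokzad, gulubug → pigulubug) add the prefix pi-.
The other pattern: stems ending in a vowel add the prefix mi-.
So vewered → pivewered.

pivewered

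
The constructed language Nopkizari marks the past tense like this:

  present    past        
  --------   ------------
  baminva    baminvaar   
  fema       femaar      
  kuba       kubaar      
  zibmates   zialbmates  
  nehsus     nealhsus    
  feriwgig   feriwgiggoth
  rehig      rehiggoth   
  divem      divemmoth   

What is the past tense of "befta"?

"befta" ends in -a. The stems ending in -a (baminva → baminvaar, fema → femaar, kuba → kubaar) add -ar.
So befta → beftaar.

beftaar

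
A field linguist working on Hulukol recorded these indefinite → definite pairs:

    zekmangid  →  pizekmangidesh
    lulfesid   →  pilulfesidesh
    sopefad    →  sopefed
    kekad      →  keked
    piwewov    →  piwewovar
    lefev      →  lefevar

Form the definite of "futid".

pifutidesh

zekmangid and sopefad both end in -d yet inflect differently (pizekmangidesh, sopefed), so the final letter is not what conditions the rule; the last vowel is.
"futid" has last vowel 'i'. The stems whose last vowel is 'i' (zekmangid → pizekmangidesh, lulfesid → pilulfesidesh) add pi- … -esh around the stem.
So futid → pifutidesh.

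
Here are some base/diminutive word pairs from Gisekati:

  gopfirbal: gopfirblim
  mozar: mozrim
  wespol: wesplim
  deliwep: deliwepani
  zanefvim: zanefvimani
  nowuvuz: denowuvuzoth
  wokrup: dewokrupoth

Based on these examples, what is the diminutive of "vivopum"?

deliwep and wokrup both end in -p yet inflect differently (deliwepani, dewokrupoth), so the final letter is not what conditions the rule; the last vowel is.
"vivopum" has last vowel 'u'. The stems whose last vowel is 'u' (nowuvuz → denowuvuzoth, wokrup → dewokrupoth) add de- … -oth around the stem.
So vivopum → devivopumoth.

devivopumoth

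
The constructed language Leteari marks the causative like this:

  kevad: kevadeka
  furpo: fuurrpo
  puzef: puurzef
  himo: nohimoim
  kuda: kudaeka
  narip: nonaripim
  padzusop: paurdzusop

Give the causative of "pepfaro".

peurpfaro

himo and furpo both end in -o yet inflect differently (nohimoim, fuurrpo), so the final letter is not what conditions the rule; the first letter is.
"pepfaro" begins with p-. The stems beginning with p- (puzef → puurzef, padzusop → paurdzusop) insert -ur- after the first vowel.
The other patterns: stems beginning with k- add -eka; stems beginning with h- or n- add no- … -im around the stem.
So pepfaro → peurpfaro.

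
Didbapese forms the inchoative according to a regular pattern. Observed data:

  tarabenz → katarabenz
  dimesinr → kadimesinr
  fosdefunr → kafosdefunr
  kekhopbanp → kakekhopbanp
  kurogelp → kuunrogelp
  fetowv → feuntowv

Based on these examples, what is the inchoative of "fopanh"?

kafopanh

kekhopbanp and kurogelp both end in -p yet inflect differently (kakekhopbanp, kuunrogelp), so the final letter is not what conditions the rule; the second-to-last letter is.
"fopanh" has second-to-last letter 'n'. The stems whose second-to-last letter is 'n' (tarabenz → katarabenz, dimesinr → kadimesinr, fosdefunr → kafosdefunr) add the prefix ka-.
So fopanh → kafopanh.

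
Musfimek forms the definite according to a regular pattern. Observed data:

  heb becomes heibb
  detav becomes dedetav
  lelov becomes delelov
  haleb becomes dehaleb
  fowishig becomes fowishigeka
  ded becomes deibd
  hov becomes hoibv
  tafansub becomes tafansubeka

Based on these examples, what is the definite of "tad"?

taibd

hov and detav both end in -v yet inflect differently (hoibv, dedetav), so the final letter is not what conditions the rule; the number of vowels is.
"tad" has 1 vowel. The stems with 1 vowel (ded → deibd, hov → hoibv, heb → heibb) insert -ib- after the first vowel.
The other patterns: stems with 2 vowels add the prefix de-; stems with 3 vowels add -eka.
So tad → taibd.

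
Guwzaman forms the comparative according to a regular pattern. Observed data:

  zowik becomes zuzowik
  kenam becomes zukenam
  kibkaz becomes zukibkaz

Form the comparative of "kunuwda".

zukunuwda

Every pair shown (zowik → zuzowik, kenam → zukenam, kibkaz → zukibkaz) follows the same rule: add the prefix zu-.
So kunuwda → zukunuwda.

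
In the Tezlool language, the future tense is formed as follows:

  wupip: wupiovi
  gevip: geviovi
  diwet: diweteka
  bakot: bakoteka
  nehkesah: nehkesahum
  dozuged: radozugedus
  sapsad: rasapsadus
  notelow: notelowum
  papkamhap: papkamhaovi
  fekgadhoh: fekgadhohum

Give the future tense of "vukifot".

vukifoteka

"vukifot" ends in -t. The stems ending in -t (bakot → bakoteka, diwet → diweteka) add -eka.
So vukifot → vukifoteka.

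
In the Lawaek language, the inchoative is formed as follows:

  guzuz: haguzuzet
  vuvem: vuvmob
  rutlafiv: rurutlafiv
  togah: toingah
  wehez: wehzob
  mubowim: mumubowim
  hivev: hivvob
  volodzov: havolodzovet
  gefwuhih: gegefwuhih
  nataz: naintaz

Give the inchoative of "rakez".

gefwuhih and togah both end in -h yet inflect differently (gegefwuhih, toingah), so the final letter is not what conditions the rule; the last vowel is.
"rakez" has last vowel 'e'. The stems whose last vowel is 'e' (hivev → hivvob, wehez → wehzob, vuvem → vuvmob) delete the last vowel and add -ob.
So rakez → rakzob.

rakzob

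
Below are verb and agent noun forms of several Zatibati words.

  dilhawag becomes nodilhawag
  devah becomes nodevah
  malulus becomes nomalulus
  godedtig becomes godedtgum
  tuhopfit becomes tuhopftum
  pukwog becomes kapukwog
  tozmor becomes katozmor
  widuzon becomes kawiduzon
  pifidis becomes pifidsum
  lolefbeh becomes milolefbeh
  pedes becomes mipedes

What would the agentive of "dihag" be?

nodihag

dilhawag and godedtig both end in -g yet inflect differently (nodilhawag, godedtgum), so the final letter is not what conditions the rule; the last vowel is.
"dihag" has last vowel 'a'. The stems whose last vowel is 'a' (devah → nodevah, dilhawag → nodilhawag) add the prefix no-.
The other patterns: stems whose last vowel is 'i' delete the last vowel and add -um; stems whose last vowel is 'e' add the prefix mi-; stems whose last vowel is 'o' add the prefix ka-.
So dihag → nodihag.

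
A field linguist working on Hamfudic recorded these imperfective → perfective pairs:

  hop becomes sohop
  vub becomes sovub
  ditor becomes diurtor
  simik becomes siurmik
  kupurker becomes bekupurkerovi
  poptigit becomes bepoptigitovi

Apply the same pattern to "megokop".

ditor and kupurker both end in -r yet inflect differently (diurtor, bekupurkerovi), so the final letter is not what conditions the rule; the number of vowels is.
"megokop" has 3 vowels. The stems with 3 vowels (kupurker → bekupurkerovi, poptigit → bepoptigitovi) add be- … -ovi around the stem.
The other patterns: stems with 1 vowel add the prefix so-; stems with 2 vowels insert -ur- after the first vowel.
So megokop → bemegokopovi.

bemegokopovi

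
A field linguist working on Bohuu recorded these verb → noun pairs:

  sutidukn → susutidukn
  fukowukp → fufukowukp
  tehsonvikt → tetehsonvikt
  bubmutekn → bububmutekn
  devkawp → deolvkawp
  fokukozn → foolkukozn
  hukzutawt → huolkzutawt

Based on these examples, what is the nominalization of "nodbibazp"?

nooldbibazp

fukowukp and devkawp both end in -p yet inflect differently (fufukowukp, deolvkawp), so the final letter is not what conditions the rule; the second-to-last letter is.
"nodbibazp" has second-to-last letter 'z'. The one such stem in the data (fokukozn → foolkukozn) inserts -ol- after the first vowel (as do devkawp, hukzutawt), so the same rule applies.
So nodbibazp → nooldbibazp.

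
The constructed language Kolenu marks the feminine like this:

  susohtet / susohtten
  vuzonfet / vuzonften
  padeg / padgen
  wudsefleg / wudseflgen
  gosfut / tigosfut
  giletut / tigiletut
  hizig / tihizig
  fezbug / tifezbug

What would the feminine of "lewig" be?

tilewig

susohtet and gosfut both end in -t yet inflect differently (susohtten, tigosfut), so the final letter is not what conditions the rule; the last vowel is.
"lewig" has last vowel 'i'. The one such stem in the data (hizig → tihizig) adds the prefix ti-, so the same rule applies.
The other pattern: stems whose last vowel is 'e' delete the last vowel and add -en.
So lewig → tilewig.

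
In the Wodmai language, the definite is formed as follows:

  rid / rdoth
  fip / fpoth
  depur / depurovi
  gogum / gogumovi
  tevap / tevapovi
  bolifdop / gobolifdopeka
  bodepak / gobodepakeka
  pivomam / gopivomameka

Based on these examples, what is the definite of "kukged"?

fip and tevap both end in -p yet inflect differently (fpoth, tevapovi), so the final letter is not what conditions the rule; the number of vowels is.
"kukged" has 2 vowels. The stems with 2 vowels (depur → depurovi, gogum → gogumovi, tevap → tevapovi) add -ovi.
So kukged → kukgedovi.

kukgedovi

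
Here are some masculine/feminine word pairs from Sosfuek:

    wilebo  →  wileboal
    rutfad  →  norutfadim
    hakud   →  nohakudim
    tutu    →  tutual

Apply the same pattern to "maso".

"maso" ends in a vowel. The stems ending in a vowel (tutu → tutual, wilebo → wileboal) add -al.
The other pattern: stems ending in a consonant add no- … -im around the stem.
So maso → masoal.

masoal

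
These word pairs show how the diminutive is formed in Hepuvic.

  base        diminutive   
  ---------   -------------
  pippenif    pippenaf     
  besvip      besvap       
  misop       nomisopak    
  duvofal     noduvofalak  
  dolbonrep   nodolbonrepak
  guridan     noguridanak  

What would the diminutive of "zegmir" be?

zegmar

besvip and misop both end in -p yet inflect differently (besvap, nomisopak), so the final letter is not what conditions the rule; the last vowel is.
"zegmir" has last vowel 'i'. The stems whose last vowel is 'i' (pippenif → pippenaf, besvip → besvap) change the last vowel to 'a'.
The other pattern: stems whose last vowel is 'a', 'e' or 'o' add no- … -ak around the stem.
So zegmir → zegmar.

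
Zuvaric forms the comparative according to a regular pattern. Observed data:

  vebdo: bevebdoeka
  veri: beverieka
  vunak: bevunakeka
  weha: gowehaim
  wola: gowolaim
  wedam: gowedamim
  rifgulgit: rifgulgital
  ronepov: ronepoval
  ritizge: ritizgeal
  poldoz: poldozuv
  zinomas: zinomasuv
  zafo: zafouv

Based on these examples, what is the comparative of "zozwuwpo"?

vebdo and zafo both end in -o yet inflect differently (bevebdoeka, zafouv), so the final letter is not what conditions the rule; the first letter is.
"zozwuwpo" begins with z-. The stems beginning with z- (zinomas → zinomasuv, zafo → zafouv) add -uv.
So zozwuwpo → zozwuwpouv.

zozwuwpouv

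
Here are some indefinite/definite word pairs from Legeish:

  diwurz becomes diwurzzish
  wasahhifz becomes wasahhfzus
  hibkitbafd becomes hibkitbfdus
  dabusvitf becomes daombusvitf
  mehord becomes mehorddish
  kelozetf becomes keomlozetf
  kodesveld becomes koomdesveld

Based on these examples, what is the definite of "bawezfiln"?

baomwezfiln

"bawezfiln" has second-to-last letter 'l'. The one such stem in the data (kodesveld → koomdesveld) inserts -om- after the first vowel (as do dabusvitf, kelozetf), so the same rule applies.
So bawezfiln → baomwezfiln.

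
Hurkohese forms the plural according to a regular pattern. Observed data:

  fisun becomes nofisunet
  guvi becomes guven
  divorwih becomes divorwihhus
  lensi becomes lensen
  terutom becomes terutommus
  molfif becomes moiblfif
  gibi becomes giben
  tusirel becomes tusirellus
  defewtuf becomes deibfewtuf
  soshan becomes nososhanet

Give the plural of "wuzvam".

wuzvammus

guvi and molfif both have last vowel 'i' yet inflect differently (guven, moiblfif), so the last vowel is not what conditions the rule; the final letter is.
"wuzvam" ends in -m. The one such stem in the data (terutom → terutommus) doubles the final consonant and adds -us (as do divorwih, tusirel), so the same rule applies.
So wuzvam → wuzvammus.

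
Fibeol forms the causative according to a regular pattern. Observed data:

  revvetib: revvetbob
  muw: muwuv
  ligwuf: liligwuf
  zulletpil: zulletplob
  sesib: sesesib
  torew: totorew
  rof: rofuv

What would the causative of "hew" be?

hewuv

"hew" has 1 vowel. The stems with 1 vowel (rof → rofuv, muw → muwuv) add -uv.
The other patterns: stems with 2 vowels repeat the first consonant+vowel as a prefix; stems with 3 vowels delete the last vowel and add -ob.
So hew → hewuv.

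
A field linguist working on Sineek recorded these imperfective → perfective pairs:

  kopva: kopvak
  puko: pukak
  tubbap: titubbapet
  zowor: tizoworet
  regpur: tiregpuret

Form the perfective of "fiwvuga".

fiwvugak

tubbap and kopva both have last vowel 'a' yet inflect differently (titubbapet, kopvak), so the last vowel is not what conditions the rule; whether the stem ends in a vowel or a consonant is.
"fiwvuga" ends in a vowel. The stems ending in a vowel (kopva → kopvak, puko → pukak) drop the final letter and add -ak.
The other pattern: stems ending in a consonant add ti- … -et around the stem.
So fiwvuga → fiwvugak.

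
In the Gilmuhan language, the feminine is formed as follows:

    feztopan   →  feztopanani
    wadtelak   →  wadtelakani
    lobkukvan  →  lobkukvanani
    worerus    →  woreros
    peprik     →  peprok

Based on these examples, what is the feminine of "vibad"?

wadtelak and peprik both end in -k yet inflect differently (wadtelakani, peprok), so the final letter is not what conditions the rule; the last vowel is.
"vibad" has last vowel 'a'. The stems whose last vowel is 'a' (feztopan → feztopanani, wadtelak → wadtelakani, lobkukvan → lobkukvanani) add -ani.
So vibad → vibadani.

vibadani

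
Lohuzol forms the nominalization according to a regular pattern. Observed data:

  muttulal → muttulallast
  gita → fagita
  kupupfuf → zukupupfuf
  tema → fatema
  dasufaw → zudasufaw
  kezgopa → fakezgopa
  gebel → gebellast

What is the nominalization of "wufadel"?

gita and dasufaw both have last vowel 'a' yet inflect differently (fagita, zudasufaw), so the last vowel is not what conditions the rule; the final letter is.
"wufadel" ends in -l. The stems ending in -l (muttulal → muttulallast, gebel → gebellast) double the final consonant and add -ast.
The other patterns: stems ending in -a add the prefix fa-; stems ending in -f or -w add the prefix zu-.
So wufadel → wufadellast.

wufadellast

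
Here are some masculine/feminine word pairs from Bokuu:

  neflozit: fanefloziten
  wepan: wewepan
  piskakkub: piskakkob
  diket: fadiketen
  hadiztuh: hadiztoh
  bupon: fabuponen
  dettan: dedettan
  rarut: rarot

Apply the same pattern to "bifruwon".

fabifruwonen

"bifruwon" has last vowel 'o'. The one such stem in the data (bupon → fabuponen) adds fa- … -en around the stem, so the same rule applies.
The other patterns: stems whose last vowel is 'u' change the last vowel to 'o'; stems whose last vowel is 'a' repeat the first consonant+vowel as a prefix.
So bifruwon → fabifruwonen.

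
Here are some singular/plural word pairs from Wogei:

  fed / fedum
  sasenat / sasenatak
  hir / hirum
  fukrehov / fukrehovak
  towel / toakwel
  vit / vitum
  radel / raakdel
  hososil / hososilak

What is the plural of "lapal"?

"lapal" has 2 vowels. The stems with 2 vowels (towel → toakwel, radel → raakdel) insert -ak- after the first vowel.
The other patterns: stems with 1 vowel add -um; stems with 3 vowels add -ak.
So lapal → laakpal.

laakpal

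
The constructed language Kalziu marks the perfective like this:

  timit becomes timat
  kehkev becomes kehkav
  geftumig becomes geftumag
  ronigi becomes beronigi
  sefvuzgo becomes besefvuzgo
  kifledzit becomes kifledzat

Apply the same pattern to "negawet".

negawat

"negawet" ends in a consonant. The stems ending in a consonant (kifledzit → kifledzat, timit → timat, geftumig → geftumag) change the last vowel to 'a'.
The other pattern: stems ending in a vowel add the prefix be-.
So negawet → negawat.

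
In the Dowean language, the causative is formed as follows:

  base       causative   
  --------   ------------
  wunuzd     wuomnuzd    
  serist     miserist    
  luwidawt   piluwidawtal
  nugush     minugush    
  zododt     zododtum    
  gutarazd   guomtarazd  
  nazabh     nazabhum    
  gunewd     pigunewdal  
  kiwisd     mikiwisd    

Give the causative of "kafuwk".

gutarazd and gunewd both end in -d yet inflect differently (guomtarazd, pigunewdal), so the final letter is not what conditions the rule; the second-to-last letter is.
"kafuwk" has second-to-last letter 'w'. The stems whose second-to-last letter is 'w' (gunewd → pigunewdal, luwidawt → piluwidawtal) add pi- … -al around the stem.
The other patterns: stems whose second-to-last letter is 'z' insert -om- after the first vowel; stems whose second-to-last letter is 's' add the prefix mi-; stems whose second-to-last letter is 'b' or 'd' add -um.
So kafuwk → pikafuwkal.

pikafuwkal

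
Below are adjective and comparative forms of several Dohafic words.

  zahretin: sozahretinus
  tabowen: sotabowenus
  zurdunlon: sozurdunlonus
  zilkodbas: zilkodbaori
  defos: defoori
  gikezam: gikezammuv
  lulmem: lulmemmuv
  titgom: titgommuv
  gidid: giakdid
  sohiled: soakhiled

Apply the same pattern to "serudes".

zurdunlon and defos both have last vowel 'o' yet inflect differently (sozurdunlonus, defoori), so the last vowel is not what conditions the rule; the final letter is.
"serudes" ends in -s. The stems ending in -s (zilkodbas → zilkodbaori, defos → defoori) drop the final letter and add -ori.
So serudes → serudeori.

serudeori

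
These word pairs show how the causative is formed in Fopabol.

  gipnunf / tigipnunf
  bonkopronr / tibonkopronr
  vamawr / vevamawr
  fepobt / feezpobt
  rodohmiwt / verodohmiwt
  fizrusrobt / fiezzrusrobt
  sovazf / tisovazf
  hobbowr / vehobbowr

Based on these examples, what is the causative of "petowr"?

vepetowr

rodohmiwt and fizrusrobt both end in -t yet inflect differently (verodohmiwt, fiezzrusrobt), so the final letter is not what conditions the rule; the second-to-last letter is.
"petowr" has second-to-last letter 'w'. The stems whose second-to-last letter is 'w' (hobbowr → vehobbowr, rodohmiwt → verodohmiwt, vamawr → vevamawr) add the prefix ve-.
So petowr → vepetowr.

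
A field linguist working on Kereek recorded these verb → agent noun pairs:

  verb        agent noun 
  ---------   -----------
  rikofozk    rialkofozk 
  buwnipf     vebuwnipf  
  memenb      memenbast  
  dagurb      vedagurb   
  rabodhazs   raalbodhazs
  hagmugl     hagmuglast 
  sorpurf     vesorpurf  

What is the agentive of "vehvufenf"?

"vehvufenf" has second-to-last letter 'n'. The one such stem in the data (memenb → memenbast) adds -ast, so the same rule applies.
The other patterns: stems whose second-to-last letter is 'p' or 'r' add the prefix ve-; stems whose second-to-last letter is 'z' insert -al- after the first vowel.
So vehvufenf → vehvufenfast.

vehvufenfast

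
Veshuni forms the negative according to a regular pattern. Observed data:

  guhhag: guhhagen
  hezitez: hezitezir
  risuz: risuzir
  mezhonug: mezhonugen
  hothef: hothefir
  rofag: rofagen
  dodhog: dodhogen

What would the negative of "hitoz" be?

mezhonug and risuz both have last vowel 'u' yet inflect differently (mezhonugen, risuzir), so the last vowel is not what conditions the rule; the final letter is.
"hitoz" ends in -z. The stems ending in -z (risuz → risuzir, hezitez → hezitezir) add -ir.
The other pattern: stems ending in -g add -en.
So hitoz → hitozir.

hitozir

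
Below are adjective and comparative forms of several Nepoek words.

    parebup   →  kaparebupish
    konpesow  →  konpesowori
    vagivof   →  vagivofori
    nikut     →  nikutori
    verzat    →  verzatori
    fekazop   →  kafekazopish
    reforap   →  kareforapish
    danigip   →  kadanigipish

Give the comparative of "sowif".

"sowif" ends in -f. The one such stem in the data (vagivof → vagivofori) adds -ori, so the same rule applies.
The other pattern: stems ending in -p add ka- … -ish around the stem.
So sowif → sowifori.

sowifori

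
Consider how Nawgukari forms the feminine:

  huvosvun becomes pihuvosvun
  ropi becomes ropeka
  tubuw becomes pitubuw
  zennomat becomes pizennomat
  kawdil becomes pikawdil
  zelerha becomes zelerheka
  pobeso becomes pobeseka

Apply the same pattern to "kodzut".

zelerha and zennomat both have last vowel 'a' yet inflect differently (zelerheka, pizennomat), so the last vowel is not what conditions the rule; whether the stem ends in a vowel or a consonant is.
"kodzut" ends in a consonant. The stems ending in a consonant (zennomat → pizennomat, huvosvun → pihuvosvun, tubuw → pitubuw) add the prefix pi-.
The other pattern: stems ending in a vowel drop the final letter and add -eka.
So kodzut → pikodzut.

pikodzut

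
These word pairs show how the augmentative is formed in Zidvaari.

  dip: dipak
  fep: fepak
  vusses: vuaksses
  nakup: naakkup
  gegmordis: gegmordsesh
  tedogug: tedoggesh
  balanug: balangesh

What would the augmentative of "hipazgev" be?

dip and nakup both end in -p yet inflect differently (dipak, naakkup), so the final letter is not what conditions the rule; the number of vowels is.
"hipazgev" has 3 vowels. The stems with 3 vowels (gegmordis → gegmordsesh, tedogug → tedoggesh, balanug → balangesh) delete the last vowel and add -esh.
The other patterns: stems with 1 vowel add -ak; stems with 2 vowels insert -ak- after the first vowel.
So hipazgev → hipazgvesh.

hipazgvesh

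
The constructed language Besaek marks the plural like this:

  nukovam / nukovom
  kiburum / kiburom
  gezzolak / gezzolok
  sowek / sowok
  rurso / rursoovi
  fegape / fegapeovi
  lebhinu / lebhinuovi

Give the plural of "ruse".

"ruse" ends in a vowel. The stems ending in a vowel (rurso → rursoovi, fegape → fegapeovi, lebhinu → lebhinuovi) add -ovi.
The other pattern: stems ending in a consonant change the last vowel to 'o'.
So ruse → ruseovi.

ruseovi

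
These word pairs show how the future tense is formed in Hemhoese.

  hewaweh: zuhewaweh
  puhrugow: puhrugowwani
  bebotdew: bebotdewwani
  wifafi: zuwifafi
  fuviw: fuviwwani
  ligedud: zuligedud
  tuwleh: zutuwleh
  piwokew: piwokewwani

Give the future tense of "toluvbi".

zutoluvbi

piwokew and hewaweh both have last vowel 'e' yet inflect differently (piwokewwani, zuhewaweh), so the last vowel is not what conditions the rule; the final letter is.
"toluvbi" ends in -i. The one such stem in the data (wifafi → zuwifafi) adds the prefix zu-, so the same rule applies.
So toluvbi → zutoluvbi.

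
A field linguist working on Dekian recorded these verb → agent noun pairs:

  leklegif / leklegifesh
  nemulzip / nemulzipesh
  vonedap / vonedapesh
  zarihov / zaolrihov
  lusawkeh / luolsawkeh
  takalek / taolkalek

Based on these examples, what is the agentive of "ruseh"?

ruolseh

leklegif and lusawkeh both begin with l- yet inflect differently (leklegifesh, luolsawkeh), so the first letter is not what conditions the rule; the final letter is.
"ruseh" ends in -h. The one such stem in the data (lusawkeh → luolsawkeh) inserts -ol- after the first vowel (as do zarihov, takalek), so the same rule applies.
The other pattern: stems ending in -f or -p add -esh.
So ruseh → ruolseh.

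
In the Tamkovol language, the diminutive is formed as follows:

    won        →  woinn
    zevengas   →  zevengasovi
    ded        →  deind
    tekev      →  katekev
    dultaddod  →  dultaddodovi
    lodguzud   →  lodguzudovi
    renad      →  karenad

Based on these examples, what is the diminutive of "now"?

"now" has 1 vowel. The stems with 1 vowel (won → woinn, ded → deind) insert -in- after the first vowel.
The other patterns: stems with 2 vowels add the prefix ka-; stems with 3 vowels add -ovi.
So now → noinw.

noinw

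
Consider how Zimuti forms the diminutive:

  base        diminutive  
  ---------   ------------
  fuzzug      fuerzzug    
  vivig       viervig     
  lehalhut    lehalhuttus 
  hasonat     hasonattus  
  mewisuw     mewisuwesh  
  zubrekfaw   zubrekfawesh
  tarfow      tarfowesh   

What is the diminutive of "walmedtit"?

hasonat and zubrekfaw both have last vowel 'a' yet inflect differently (hasonattus, zubrekfawesh), so the last vowel is not what conditions the rule; the final letter is.
"walmedtit" ends in -t. The stems ending in -t (hasonat → hasonattus, lehalhut → lehalhuttus) double the final consonant and add -us.
The other patterns: stems ending in -w add -esh; stems ending in -g insert -er- after the first vowel.
So walmedtit → walmedtittus.

walmedtittus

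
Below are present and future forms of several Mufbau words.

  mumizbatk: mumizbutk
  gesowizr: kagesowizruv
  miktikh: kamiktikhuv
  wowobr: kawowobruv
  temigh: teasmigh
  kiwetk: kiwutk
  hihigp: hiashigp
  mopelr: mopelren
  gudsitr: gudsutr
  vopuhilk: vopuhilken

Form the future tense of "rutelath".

ruteluth

"rutelath" has second-to-last letter 't'. The stems whose second-to-last letter is 't' (kiwetk → kiwutk, gudsitr → gudsutr, mumizbatk → mumizbutk) change the last vowel to 'u'.
So rutelath → ruteluth.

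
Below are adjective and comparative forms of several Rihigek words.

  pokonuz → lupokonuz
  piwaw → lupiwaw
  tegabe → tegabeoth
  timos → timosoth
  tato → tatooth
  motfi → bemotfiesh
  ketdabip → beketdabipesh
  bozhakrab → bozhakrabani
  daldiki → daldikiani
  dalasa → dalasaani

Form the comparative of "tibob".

motfi and daldiki both end in -i yet inflect differently (bemotfiesh, daldikiani), so the final letter is not what conditions the rule; the first letter is.
"tibob" begins with t-. The stems beginning with t- (tegabe → tegabeoth, timos → timosoth, tato → tatooth) add -oth.
So tibob → tiboboth.

tiboboth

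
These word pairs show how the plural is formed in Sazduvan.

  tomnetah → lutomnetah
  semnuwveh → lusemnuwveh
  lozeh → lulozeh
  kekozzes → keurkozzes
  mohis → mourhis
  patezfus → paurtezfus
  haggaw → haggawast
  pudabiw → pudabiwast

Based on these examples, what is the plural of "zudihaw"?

zudihawast

semnuwveh and kekozzes both have last vowel 'e' yet inflect differently (lusemnuwveh, keurkozzes), so the last vowel is not what conditions the rule; the final letter is.
"zudihaw" ends in -w. The stems ending in -w (haggaw → haggawast, pudabiw → pudabiwast) add -ast.
So zudihaw → zudihawast.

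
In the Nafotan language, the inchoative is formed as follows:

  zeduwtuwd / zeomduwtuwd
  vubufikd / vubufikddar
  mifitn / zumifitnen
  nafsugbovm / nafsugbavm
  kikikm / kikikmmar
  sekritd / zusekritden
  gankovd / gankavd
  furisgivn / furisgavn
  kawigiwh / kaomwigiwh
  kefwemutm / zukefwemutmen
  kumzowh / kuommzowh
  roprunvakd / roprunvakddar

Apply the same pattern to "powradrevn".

zeduwtuwd and gankovd both end in -d yet inflect differently (zeomduwtuwd, gankavd), so the final letter is not what conditions the rule; the second-to-last letter is.
"powradrevn" has second-to-last letter 'v'. The stems whose second-to-last letter is 'v' (nafsugbovm → nafsugbavm, furisgivn → furisgavn, gankovd → gankavd) change the last vowel to 'a'.
So powradrevn → powradravn.

powradravn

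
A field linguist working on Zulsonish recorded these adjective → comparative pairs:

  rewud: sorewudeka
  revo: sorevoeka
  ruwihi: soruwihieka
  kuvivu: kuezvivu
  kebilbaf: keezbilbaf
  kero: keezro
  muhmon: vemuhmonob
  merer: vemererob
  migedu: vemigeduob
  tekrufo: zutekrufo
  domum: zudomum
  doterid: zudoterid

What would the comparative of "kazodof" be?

"kazodof" begins with k-. The stems beginning with k- (kuvivu → kuezvivu, kebilbaf → keezbilbaf, kero → keezro) insert -ez- after the first vowel.
The other patterns: stems beginning with r- add so- … -eka around the stem; stems beginning with m- add ve- … -ob around the stem; stems beginning with d- or t- add the prefix zu-.
So kazodof → kaezzodof.

kaezzodof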